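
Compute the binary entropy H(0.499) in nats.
0.6931 nats

The binary entropy function is:
H(p) = -p log(p) - (1-p) log(1-p)

H(0.499) = -0.499 × log_e(0.499) - 0.501 × log_e(0.501)
H(0.499) = 0.6931 nats

Note: Binary entropy is maximized at p=0.5 (H=1 bit) and minimized at p=0 or p=1 (H=0).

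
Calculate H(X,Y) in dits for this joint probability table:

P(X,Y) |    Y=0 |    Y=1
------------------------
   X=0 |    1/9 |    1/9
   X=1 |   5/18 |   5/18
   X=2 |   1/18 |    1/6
0.7205 dits

Joint entropy is H(X,Y) = -Σ_{x,y} p(x,y) log p(x,y).

Summing over all non-zero entries:
H(X,Y) = -[1/9·log_10(1/9) + 1/9·log_10(1/9) + 5/18·log_10(5/18) + 5/18·log_10(5/18) + 1/18·log_10(1/18) + 1/6·log_10(1/6)]
H(X,Y) = 0.7205 dits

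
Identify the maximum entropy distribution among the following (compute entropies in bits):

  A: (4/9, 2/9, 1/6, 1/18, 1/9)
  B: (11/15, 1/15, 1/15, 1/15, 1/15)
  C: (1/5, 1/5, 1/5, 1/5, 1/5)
C

For a discrete distribution over n outcomes, entropy is maximized by the uniform distribution.

Computing entropies:
H(A) = 2.0169 bits
H(B) = 1.3700 bits
H(C) = 2.3219 bits

The uniform distribution (where all probabilities equal 1/5) achieves the maximum entropy of log_2(5) = 2.3219 bits.

Distribution C has the highest entropy.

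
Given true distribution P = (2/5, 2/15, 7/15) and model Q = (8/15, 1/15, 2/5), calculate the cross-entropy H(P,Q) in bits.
1.5006 bits

Cross-entropy: H(P,Q) = -Σ p(x) log q(x)

Alternatively: H(P,Q) = H(P) + D_KL(P||Q)
H(P) = 1.4295 bits
D_KL(P||Q) = 0.0711 bits

H(P,Q) = 1.4295 + 0.0711 = 1.5006 bits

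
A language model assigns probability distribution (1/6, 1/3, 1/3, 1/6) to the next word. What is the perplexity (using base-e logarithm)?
3.7798

Perplexity is e^H (or exp(H) for natural log).

First, H = -Σ p log p = 1.3297 nats
Perplexity = e^1.3297 = 3.7798

Interpretation: The model's uncertainty is equivalent to choosing uniformly among 3.8 options.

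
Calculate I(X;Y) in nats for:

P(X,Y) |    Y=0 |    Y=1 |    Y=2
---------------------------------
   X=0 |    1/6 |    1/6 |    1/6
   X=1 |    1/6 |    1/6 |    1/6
0.0000 nats

Mutual information: I(X;Y) = H(X) + H(Y) - H(X,Y)

Marginals:
P(X) = (1/2, 1/2), H(X) = 0.6931 nats
P(Y) = (1/3, 1/3, 1/3), H(Y) = 1.0986 nats

Joint entropy: H(X,Y) = 1.7918 nats

I(X;Y) = 0.6931 + 1.0986 - 1.7918 = 0.0000 nats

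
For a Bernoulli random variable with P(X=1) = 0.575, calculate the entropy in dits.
0.2961 dits

The binary entropy function is:
H(p) = -p log(p) - (1-p) log(1-p)

H(0.575) = -0.575 × log_10(0.575) - 0.425 × log_10(0.425)
H(0.575) = 0.2961 dits

Note: Binary entropy is maximized at p=0.5 (H=1 bit) and minimized at p=0 or p=1 (H=0).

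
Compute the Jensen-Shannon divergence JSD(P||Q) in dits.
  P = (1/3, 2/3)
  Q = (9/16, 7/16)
0.0116 dits

Jensen-Shannon divergence is:
JSD(P||Q) = 0.5 × D_KL(P||M) + 0.5 × D_KL(Q||M)
where M = 0.5 × (P + Q) is the mixture distribution.

M = 0.5 × (1/3, 2/3) + 0.5 × (9/16, 7/16) = (0.447917, 0.552083)

D_KL(P||M) = 0.0118 dits
D_KL(Q||M) = 0.0114 dits

JSD(P||Q) = 0.5 × 0.0118 + 0.5 × 0.0114 = 0.0116 dits

Unlike KL divergence, JSD is symmetric and bounded: 0 ≤ JSD ≤ log(2).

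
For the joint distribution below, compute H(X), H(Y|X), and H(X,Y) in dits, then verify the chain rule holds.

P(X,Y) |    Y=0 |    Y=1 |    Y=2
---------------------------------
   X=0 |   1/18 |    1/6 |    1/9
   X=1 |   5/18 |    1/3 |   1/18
H(X,Y) = 0.6888, H(X) = 0.2764, H(Y|X) = 0.4123 (all in dits)

Chain rule: H(X,Y) = H(X) + H(Y|X)

Left side — joint entropy directly:
H(X,Y) = -Σ p(x,y) log p(x,y) = 0.6888 dits

Right side — compute H(Y|X) from the conditional distributions:
P(X) = (1/3, 2/3), so H(X) = 0.2764 dits
H(Y|X) = Σ_x P(X=x) · H(Y|X=x):
  P(Y|X=0) = (1/6, 1/2, 1/3), H(Y|X=0) = 0.4392, weight P(X=0) = 1/3
  P(Y|X=1) = (5/12, 1/2, 1/12), H(Y|X=1) = 0.3989, weight P(X=1) = 2/3
H(Y|X) = 0.4123 dits

H(X) + H(Y|X) = 0.2764 + 0.4123 = 0.6888 dits

Both sides equal 0.6888 dits. ✓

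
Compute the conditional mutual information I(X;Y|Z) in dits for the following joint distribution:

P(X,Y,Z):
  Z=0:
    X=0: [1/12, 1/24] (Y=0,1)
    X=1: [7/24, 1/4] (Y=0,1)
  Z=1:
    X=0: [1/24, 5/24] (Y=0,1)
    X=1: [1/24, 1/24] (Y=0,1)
0.0089 dits

Conditional mutual information: I(X;Y|Z) = H(X|Z) + H(Y|Z) - H(X,Y|Z)

H(Z) = 0.2764
H(X,Z) = 0.4976 → H(X|Z) = 0.2211
H(Y,Z) = 0.5563 → H(Y|Z) = 0.2798
H(X,Y,Z) = 0.7685 → H(X,Y|Z) = 0.4920

I(X;Y|Z) = 0.2211 + 0.2798 - 0.4920 = 0.0089 dits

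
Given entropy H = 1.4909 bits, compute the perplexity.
2.8106

Perplexity is 2^H (or exp(H) for natural log).

H = 1.4909 bits
Perplexity = 2^1.4909 = 2.8106

Interpretation: The model's uncertainty is equivalent to choosing uniformly among 2.8 options.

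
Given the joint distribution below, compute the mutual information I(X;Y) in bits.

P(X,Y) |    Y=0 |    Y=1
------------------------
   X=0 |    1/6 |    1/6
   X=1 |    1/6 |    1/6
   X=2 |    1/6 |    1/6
0.0000 bits

Mutual information: I(X;Y) = H(X) + H(Y) - H(X,Y)

Marginals:
P(X) = (1/3, 1/3, 1/3), H(X) = 1.5850 bits
P(Y) = (1/2, 1/2), H(Y) = 1.0000 bits

Joint entropy: H(X,Y) = 2.5850 bits

I(X;Y) = 1.5850 + 1.0000 - 2.5850 = 0.0000 bits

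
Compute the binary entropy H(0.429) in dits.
0.2966 dits

The binary entropy function is:
H(p) = -p log(p) - (1-p) log(1-p)

H(0.429) = -0.429 × log_10(0.429) - 0.571 × log_10(0.571)
H(0.429) = 0.2966 dits

Note: Binary entropy is maximized at p=0.5 (H=1 bit) and minimized at p=0 or p=1 (H=0).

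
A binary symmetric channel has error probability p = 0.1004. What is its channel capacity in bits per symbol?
0.5297 bits

For a binary symmetric channel (BSC) with error probability p:
Capacity C = 1 - H(p) bits per symbol

where H(p) = -p log₂(p) - (1-p) log₂(1-p) is the binary entropy function.

H(0.1004) = 0.4703 bits
C = 1 - 0.4703 = 0.5297 bits per symbol

This means we can reliably transmit up to 0.5297 bits of information per channel use.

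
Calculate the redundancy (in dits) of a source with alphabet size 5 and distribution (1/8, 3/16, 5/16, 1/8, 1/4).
0.0285 dits

Redundancy measures how far a source is from maximum entropy:
R = H_max - H(X)

Maximum entropy for 5 symbols: H_max = log_10(5) = 0.6990 dits
Actual entropy: H(X) = 0.6705 dits
Redundancy: R = 0.6990 - 0.6705 = 0.0285 dits

This redundancy represents potential for compression: the source could be compressed by 0.0285 dits per symbol.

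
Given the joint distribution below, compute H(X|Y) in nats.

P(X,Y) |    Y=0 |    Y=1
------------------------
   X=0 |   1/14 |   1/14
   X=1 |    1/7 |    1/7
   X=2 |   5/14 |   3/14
0.9479 nats

Using the chain rule: H(X|Y) = H(X,Y) - H(Y)

First, compute H(X,Y) = 1.6308 nats

Marginal P(Y) = (4/7, 3/7)
H(Y) = 0.6829 nats

H(X|Y) = H(X,Y) - H(Y) = 1.6308 - 0.6829 = 0.9479 nats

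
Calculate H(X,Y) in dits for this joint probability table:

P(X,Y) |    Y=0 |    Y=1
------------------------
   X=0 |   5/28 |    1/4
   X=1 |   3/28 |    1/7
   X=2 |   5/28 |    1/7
0.7631 dits

Joint entropy is H(X,Y) = -Σ_{x,y} p(x,y) log p(x,y).

Summing over all non-zero entries:
H(X,Y) = -[5/28·log_10(5/28) + 1/4·log_10(1/4) + 3/28·log_10(3/28) + 1/7·log_10(1/7) + 5/28·log_10(5/28) + 1/7·log_10(1/7)]
H(X,Y) = 0.7631 dits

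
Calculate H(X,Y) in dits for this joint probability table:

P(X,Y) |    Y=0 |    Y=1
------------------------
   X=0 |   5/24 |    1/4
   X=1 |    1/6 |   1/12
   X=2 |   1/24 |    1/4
0.7201 dits

Joint entropy is H(X,Y) = -Σ_{x,y} p(x,y) log p(x,y).

Summing over all non-zero entries:
H(X,Y) = -[5/24·log_10(5/24) + 1/4·log_10(1/4) + 1/6·log_10(1/6) + 1/12·log_10(1/12) + 1/24·log_10(1/24) + 1/4·log_10(1/4)]
H(X,Y) = 0.7201 dits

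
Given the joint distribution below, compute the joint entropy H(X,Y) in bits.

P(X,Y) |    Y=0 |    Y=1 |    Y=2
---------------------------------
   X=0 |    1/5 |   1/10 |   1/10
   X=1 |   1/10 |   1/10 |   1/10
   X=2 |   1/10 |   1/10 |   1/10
3.1219 bits

Joint entropy is H(X,Y) = -Σ_{x,y} p(x,y) log p(x,y).

Summing over all non-zero entries:
H(X,Y) = -[1/5·log_2(1/5) + 1/10·log_2(1/10) + 1/10·log_2(1/10) + 1/10·log_2(1/10) + 1/10·log_2(1/10) + 1/10·log_2(1/10) + 1/10·log_2(1/10) + 1/10·log_2(1/10) + 1/10·log_2(1/10)]
H(X,Y) = 3.1219 bits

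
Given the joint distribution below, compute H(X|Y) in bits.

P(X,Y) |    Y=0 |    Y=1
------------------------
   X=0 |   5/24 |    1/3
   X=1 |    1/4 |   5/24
0.9763 bits

Using the chain rule: H(X|Y) = H(X,Y) - H(Y)

First, compute H(X,Y) = 1.9713 bits

Marginal P(Y) = (11/24, 13/24)
H(Y) = 0.9950 bits

H(X|Y) = H(X,Y) - H(Y) = 1.9713 - 0.9950 = 0.9763 bits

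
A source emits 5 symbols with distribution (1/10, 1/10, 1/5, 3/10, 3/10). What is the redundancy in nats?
0.1046 nats

Redundancy measures how far a source is from maximum entropy:
R = H_max - H(X)

Maximum entropy for 5 symbols: H_max = log_e(5) = 1.6094 nats
Actual entropy: H(X) = 1.5048 nats
Redundancy: R = 1.6094 - 1.5048 = 0.1046 nats

This redundancy represents potential for compression: the source could be compressed by 0.1046 nats per symbol.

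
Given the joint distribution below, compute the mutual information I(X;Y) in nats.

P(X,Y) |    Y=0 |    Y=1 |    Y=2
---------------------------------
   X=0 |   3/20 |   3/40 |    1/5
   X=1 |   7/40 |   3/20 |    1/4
0.0052 nats

Mutual information: I(X;Y) = H(X) + H(Y) - H(X,Y)

Marginals:
P(X) = (17/40, 23/40), H(X) = 0.6819 nats
P(Y) = (13/40, 9/40, 9/20), H(Y) = 1.0602 nats

Joint entropy: H(X,Y) = 1.7369 nats

I(X;Y) = 0.6819 + 1.0602 - 1.7369 = 0.0052 nats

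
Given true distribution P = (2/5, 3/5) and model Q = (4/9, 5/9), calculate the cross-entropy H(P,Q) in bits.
0.9768 bits

Cross-entropy: H(P,Q) = -Σ p(x) log q(x)

Alternatively: H(P,Q) = H(P) + D_KL(P||Q)
H(P) = 0.9710 bits
D_KL(P||Q) = 0.0058 bits

H(P,Q) = 0.9710 + 0.0058 = 0.9768 bits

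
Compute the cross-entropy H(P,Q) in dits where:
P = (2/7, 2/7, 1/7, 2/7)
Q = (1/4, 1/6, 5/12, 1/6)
0.6710 dits

Cross-entropy: H(P,Q) = -Σ p(x) log q(x)

Alternatively: H(P,Q) = H(P) + D_KL(P||Q)
H(P) = 0.5871 dits
D_KL(P||Q) = 0.0839 dits

H(P,Q) = 0.5871 + 0.0839 = 0.6710 dits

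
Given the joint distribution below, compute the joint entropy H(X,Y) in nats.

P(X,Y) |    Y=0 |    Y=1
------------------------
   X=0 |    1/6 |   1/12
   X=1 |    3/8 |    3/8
1.2413 nats

Joint entropy is H(X,Y) = -Σ_{x,y} p(x,y) log p(x,y).

Summing over all non-zero entries:
H(X,Y) = -[1/6·log_e(1/6) + 1/12·log_e(1/12) + 3/8·log_e(3/8) + 3/8·log_e(3/8)]
H(X,Y) = 1.2413 nats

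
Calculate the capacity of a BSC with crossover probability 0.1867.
0.3055 bits

For a binary symmetric channel (BSC) with error probability p:
Capacity C = 1 - H(p) bits per symbol

where H(p) = -p log₂(p) - (1-p) log₂(1-p) is the binary entropy function.

H(0.1867) = 0.6945 bits
C = 1 - 0.6945 = 0.3055 bits per symbol

This means we can reliably transmit up to 0.3055 bits of information per channel use.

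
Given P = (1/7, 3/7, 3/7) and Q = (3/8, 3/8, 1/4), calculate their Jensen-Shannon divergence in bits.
0.0573 bits

Jensen-Shannon divergence is:
JSD(P||Q) = 0.5 × D_KL(P||M) + 0.5 × D_KL(Q||M)
where M = 0.5 × (P + Q) is the mixture distribution.

M = 0.5 × (1/7, 3/7, 3/7) + 0.5 × (3/8, 3/8, 1/4) = (0.258929, 0.401786, 0.339286)

D_KL(P||M) = 0.0618 bits
D_KL(Q||M) = 0.0529 bits

JSD(P||Q) = 0.5 × 0.0618 + 0.5 × 0.0529 = 0.0573 bits

Unlike KL divergence, JSD is symmetric and bounded: 0 ≤ JSD ≤ log(2).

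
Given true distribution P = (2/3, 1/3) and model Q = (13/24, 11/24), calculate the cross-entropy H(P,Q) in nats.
0.6688 nats

Cross-entropy: H(P,Q) = -Σ p(x) log q(x)

Alternatively: H(P,Q) = H(P) + D_KL(P||Q)
H(P) = 0.6365 nats
D_KL(P||Q) = 0.0323 nats

H(P,Q) = 0.6365 + 0.0323 = 0.6688 nats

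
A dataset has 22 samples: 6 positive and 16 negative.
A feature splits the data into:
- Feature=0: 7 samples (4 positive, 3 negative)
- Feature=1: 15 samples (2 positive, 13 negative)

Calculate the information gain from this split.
0.1456 bits

Information Gain = H(Y) - H(Y|Feature)

Before split:
P(positive) = 6/22 = 0.2727
H(Y) = 0.8454 bits

After split:
Feature=0: H = 0.9852 bits (weight = 7/22)
Feature=1: H = 0.5665 bits (weight = 15/22)
H(Y|Feature) = (7/22)×0.9852 + (15/22)×0.5665 = 0.6997 bits

Information Gain = 0.8454 - 0.6997 = 0.1456 bits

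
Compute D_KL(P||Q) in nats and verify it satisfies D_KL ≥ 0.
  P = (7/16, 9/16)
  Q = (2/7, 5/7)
0.0520 nats

KL divergence satisfies the Gibbs inequality: D_KL(P||Q) ≥ 0 for all distributions P, Q.

D_KL(P||Q) = Σ p(x) log(p(x)/q(x))
Term by term:
  x=0: 7/16 × log_e[(7/16)/(2/7)] = 0.1864
  x=1: 9/16 × log_e[(9/16)/(5/7)] = -0.1344
D_KL(P||Q) = 0.0520 nats

D_KL(P||Q) = 0.0520 ≥ 0 ✓

This non-negativity is a fundamental property: relative entropy cannot be negative because it measures how different Q is from P.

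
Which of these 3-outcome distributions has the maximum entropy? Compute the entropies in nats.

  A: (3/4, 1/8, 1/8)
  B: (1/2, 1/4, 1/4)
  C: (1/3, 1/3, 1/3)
C

For a discrete distribution over n outcomes, entropy is maximized by the uniform distribution.

Computing entropies:
H(A) = 0.7356 nats
H(B) = 1.0397 nats
H(C) = 1.0986 nats

The uniform distribution (where all probabilities equal 1/3) achieves the maximum entropy of log_e(3) = 1.0986 nats.

Distribution C has the highest entropy.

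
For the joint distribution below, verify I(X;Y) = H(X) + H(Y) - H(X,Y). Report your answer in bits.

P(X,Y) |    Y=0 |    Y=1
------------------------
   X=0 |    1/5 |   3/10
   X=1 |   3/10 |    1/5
I(X;Y) = 0.0290 bits

Mutual information has multiple equivalent forms:
- I(X;Y) = H(X) - H(X|Y)
- I(X;Y) = H(Y) - H(Y|X)
- I(X;Y) = H(X) + H(Y) - H(X,Y)

Computing all quantities:
H(X) = 1.0000, H(Y) = 1.0000, H(X,Y) = 1.9710
H(X|Y) = 0.9710, H(Y|X) = 0.9710

Verification:
H(X) - H(X|Y) = 1.0000 - 0.9710 = 0.0290
H(Y) - H(Y|X) = 1.0000 - 0.9710 = 0.0290
H(X) + H(Y) - H(X,Y) = 1.0000 + 1.0000 - 1.9710 = 0.0290

All forms give I(X;Y) = 0.0290 bits. ✓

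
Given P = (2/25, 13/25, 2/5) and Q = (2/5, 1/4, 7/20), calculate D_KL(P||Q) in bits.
0.4407 bits

KL divergence: D_KL(P||Q) = Σ p(x) log(p(x)/q(x))

Computing term by term:
  x=0: 2/25 × log_2[(2/25)/(2/5)] = 2/25 × -2.3219 = -0.1858
  x=1: 13/25 × log_2[(13/25)/(1/4)] = 13/25 × 1.0566 = 0.5494
  x=2: 2/5 × log_2[(2/5)/(7/20)] = 2/5 × 0.1926 = 0.0771

D_KL(P||Q) = 0.4407 bits

Note: KL divergence is always non-negative and equals 0 iff P = Q.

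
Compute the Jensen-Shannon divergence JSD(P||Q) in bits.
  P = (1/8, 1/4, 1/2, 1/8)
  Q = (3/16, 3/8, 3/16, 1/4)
0.0821 bits

Jensen-Shannon divergence is:
JSD(P||Q) = 0.5 × D_KL(P||M) + 0.5 × D_KL(Q||M)
where M = 0.5 × (P + Q) is the mixture distribution.

M = 0.5 × (1/8, 1/4, 1/2, 1/8) + 0.5 × (3/16, 3/8, 3/16, 1/4) = (5/32, 5/16, 11/32, 3/16)

D_KL(P||M) = 0.0764 bits
D_KL(Q||M) = 0.0878 bits

JSD(P||Q) = 0.5 × 0.0764 + 0.5 × 0.0878 = 0.0821 bits

Unlike KL divergence, JSD is symmetric and bounded: 0 ≤ JSD ≤ log(2).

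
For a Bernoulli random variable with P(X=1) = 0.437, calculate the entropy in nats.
0.6852 nats

The binary entropy function is:
H(p) = -p log(p) - (1-p) log(1-p)

H(0.437) = -0.437 × log_e(0.437) - 0.563 × log_e(0.563)
H(0.437) = 0.6852 nats

Note: Binary entropy is maximized at p=0.5 (H=1 bit) and minimized at p=0 or p=1 (H=0).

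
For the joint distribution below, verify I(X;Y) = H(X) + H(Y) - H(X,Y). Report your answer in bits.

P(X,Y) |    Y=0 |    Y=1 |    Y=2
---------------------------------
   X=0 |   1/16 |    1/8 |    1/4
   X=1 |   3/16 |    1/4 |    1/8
I(X;Y) = 0.0972 bits

Mutual information has multiple equivalent forms:
- I(X;Y) = H(X) - H(X|Y)
- I(X;Y) = H(Y) - H(Y|X)
- I(X;Y) = H(X) + H(Y) - H(X,Y)

Computing all quantities:
H(X) = 0.9887, H(Y) = 1.5613, H(X,Y) = 2.4528
H(X|Y) = 0.8915, H(Y|X) = 1.4641

Verification:
H(X) - H(X|Y) = 0.9887 - 0.8915 = 0.0972
H(Y) - H(Y|X) = 1.5613 - 1.4641 = 0.0972
H(X) + H(Y) - H(X,Y) = 0.9887 + 1.5613 - 2.4528 = 0.0972

All forms give I(X;Y) = 0.0972 bits. ✓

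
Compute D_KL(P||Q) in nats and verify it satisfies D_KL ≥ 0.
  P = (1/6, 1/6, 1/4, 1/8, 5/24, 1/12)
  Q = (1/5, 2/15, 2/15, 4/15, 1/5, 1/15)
0.0963 nats

KL divergence satisfies the Gibbs inequality: D_KL(P||Q) ≥ 0 for all distributions P, Q.

D_KL(P||Q) = Σ p(x) log(p(x)/q(x))
Term by term:
  x=0: 1/6 × log_e[(1/6)/(1/5)] = -0.0304
  x=1: 1/6 × log_e[(1/6)/(2/15)] = 0.0372
  x=2: 1/4 × log_e[(1/4)/(2/15)] = 0.1572
  x=3: 1/8 × log_e[(1/8)/(4/15)] = -0.0947
  x=4: 5/24 × log_e[(5/24)/(1/5)] = 0.0085
  x=5: 1/12 × log_e[(1/12)/(1/15)] = 0.0186
D_KL(P||Q) = 0.0963 nats

D_KL(P||Q) = 0.0963 ≥ 0 ✓

This non-negativity is a fundamental property: relative entropy cannot be negative because it measures how different Q is from P.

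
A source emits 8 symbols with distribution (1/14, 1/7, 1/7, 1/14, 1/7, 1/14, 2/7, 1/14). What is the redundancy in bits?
0.1926 bits

Redundancy measures how far a source is from maximum entropy:
R = H_max - H(X)

Maximum entropy for 8 symbols: H_max = log_2(8) = 3.0000 bits
Actual entropy: H(X) = 2.8074 bits
Redundancy: R = 3.0000 - 2.8074 = 0.1926 bits

This redundancy represents potential for compression: the source could be compressed by 0.1926 bits per symbol.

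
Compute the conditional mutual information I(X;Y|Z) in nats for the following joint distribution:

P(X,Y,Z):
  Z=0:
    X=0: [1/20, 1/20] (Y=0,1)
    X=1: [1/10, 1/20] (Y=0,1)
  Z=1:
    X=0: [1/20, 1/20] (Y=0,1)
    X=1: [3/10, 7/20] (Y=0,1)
0.0037 nats

Conditional mutual information: I(X;Y|Z) = H(X|Z) + H(Y|Z) - H(X,Y|Z)

H(Z) = 0.5623
H(X,Z) = 1.0251 → H(X|Z) = 0.4628
H(Y,Z) = 1.2488 → H(Y|Z) = 0.6864
H(X,Y,Z) = 1.7078 → H(X,Y|Z) = 1.1455

I(X;Y|Z) = 0.4628 + 0.6864 - 1.1455 = 0.0037 nats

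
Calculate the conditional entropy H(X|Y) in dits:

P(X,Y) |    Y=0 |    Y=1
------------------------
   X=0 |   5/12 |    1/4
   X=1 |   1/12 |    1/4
0.2484 dits

Using the chain rule: H(X|Y) = H(X,Y) - H(Y)

First, compute H(X,Y) = 0.5494 dits

Marginal P(Y) = (1/2, 1/2)
H(Y) = 0.3010 dits

H(X|Y) = H(X,Y) - H(Y) = 0.5494 - 0.3010 = 0.2484 dits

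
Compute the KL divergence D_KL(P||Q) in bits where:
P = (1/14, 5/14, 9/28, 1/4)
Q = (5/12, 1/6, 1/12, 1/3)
0.7332 bits

KL divergence: D_KL(P||Q) = Σ p(x) log(p(x)/q(x))

Computing term by term:
  x=0: 1/14 × log_2[(1/14)/(5/12)] = 1/14 × -2.5443 = -0.1817
  x=1: 5/14 × log_2[(5/14)/(1/6)] = 5/14 × 1.0995 = 0.3927
  x=2: 9/28 × log_2[(9/28)/(1/12)] = 9/28 × 1.9475 = 0.6260
  x=3: 1/4 × log_2[(1/4)/(1/3)] = 1/4 × -0.4150 = -0.1038

D_KL(P||Q) = 0.7332 bits

Note: KL divergence is always non-negative and equals 0 iff P = Q.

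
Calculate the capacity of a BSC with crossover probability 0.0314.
0.7986 bits

For a binary symmetric channel (BSC) with error probability p:
Capacity C = 1 - H(p) bits per symbol

where H(p) = -p log₂(p) - (1-p) log₂(1-p) is the binary entropy function.

H(0.0314) = 0.2014 bits
C = 1 - 0.2014 = 0.7986 bits per symbol

This means we can reliably transmit up to 0.7986 bits of information per channel use.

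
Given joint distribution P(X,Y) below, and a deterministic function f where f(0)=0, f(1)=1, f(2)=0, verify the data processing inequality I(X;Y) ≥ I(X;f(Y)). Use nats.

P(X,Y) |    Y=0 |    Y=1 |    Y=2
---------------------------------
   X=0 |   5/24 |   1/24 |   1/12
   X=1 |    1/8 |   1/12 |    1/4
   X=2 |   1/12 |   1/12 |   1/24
I(X;Y) = 0.0835, I(X;f(Y)) = 0.0286, inequality holds: 0.0835 ≥ 0.0286

Data Processing Inequality: For any Markov chain X → Y → Z, we have I(X;Y) ≥ I(X;Z).

Here Z = f(Y) is a deterministic function of Y, forming X → Y → Z.

Original I(X;Y) = 0.0835 nats

After applying f:
P(X,Z) where Z=f(Y):
- P(X,Z=0) = P(X,Y=0) + P(X,Y=2)
- P(X,Z=1) = P(X,Y=1)

I(X;Z) = I(X;f(Y)) = 0.0286 nats

Verification: 0.0835 ≥ 0.0286 ✓

Information cannot be created by processing; the function f can only lose information about X.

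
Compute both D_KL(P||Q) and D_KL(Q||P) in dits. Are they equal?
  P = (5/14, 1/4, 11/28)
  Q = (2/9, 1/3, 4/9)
D_KL(P||Q) = 0.0213, D_KL(Q||P) = 0.0197

KL divergence is not symmetric: D_KL(P||Q) ≠ D_KL(Q||P) in general.

D_KL(P||Q) = 0.0213 dits
D_KL(Q||P) = 0.0197 dits

No, they are not equal!

This asymmetry is why KL divergence is not a true distance metric.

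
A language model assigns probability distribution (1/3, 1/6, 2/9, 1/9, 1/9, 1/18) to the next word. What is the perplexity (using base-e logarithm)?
5.1962

Perplexity is e^H (or exp(H) for natural log).

First, H = -Σ p log p = 1.6479 nats
Perplexity = e^1.6479 = 5.1962

Interpretation: The model's uncertainty is equivalent to choosing uniformly among 5.2 options.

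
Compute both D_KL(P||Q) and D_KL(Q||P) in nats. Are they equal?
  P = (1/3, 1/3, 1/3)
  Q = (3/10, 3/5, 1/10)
D_KL(P||Q) = 0.2405, D_KL(Q||P) = 0.2007

KL divergence is not symmetric: D_KL(P||Q) ≠ D_KL(Q||P) in general.

D_KL(P||Q) = 0.2405 nats
D_KL(Q||P) = 0.2007 nats

No, they are not equal!

This asymmetry is why KL divergence is not a true distance metric.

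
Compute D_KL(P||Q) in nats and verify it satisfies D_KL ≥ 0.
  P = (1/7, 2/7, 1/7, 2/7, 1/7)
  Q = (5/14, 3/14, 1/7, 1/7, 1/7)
0.1493 nats

KL divergence satisfies the Gibbs inequality: D_KL(P||Q) ≥ 0 for all distributions P, Q.

D_KL(P||Q) = Σ p(x) log(p(x)/q(x))
Term by term:
  x=0: 1/7 × log_e[(1/7)/(5/14)] = -0.1309
  x=1: 2/7 × log_e[(2/7)/(3/14)] = 0.0822
  x=2: 1/7 × log_e[(1/7)/(1/7)] = 0.0000
  x=3: 2/7 × log_e[(2/7)/(1/7)] = 0.1980
  x=4: 1/7 × log_e[(1/7)/(1/7)] = 0.0000
D_KL(P||Q) = 0.1493 nats

D_KL(P||Q) = 0.1493 ≥ 0 ✓

This non-negativity is a fundamental property: relative entropy cannot be negative because it measures how different Q is from P.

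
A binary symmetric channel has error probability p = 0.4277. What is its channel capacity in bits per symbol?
0.0151 bits

For a binary symmetric channel (BSC) with error probability p:
Capacity C = 1 - H(p) bits per symbol

where H(p) = -p log₂(p) - (1-p) log₂(1-p) is the binary entropy function.

H(0.4277) = 0.9849 bits
C = 1 - 0.9849 = 0.0151 bits per symbol

This means we can reliably transmit up to 0.0151 bits of information per channel use.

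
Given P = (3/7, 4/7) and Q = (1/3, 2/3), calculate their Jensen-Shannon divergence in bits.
0.0069 bits

Jensen-Shannon divergence is:
JSD(P||Q) = 0.5 × D_KL(P||M) + 0.5 × D_KL(Q||M)
where M = 0.5 × (P + Q) is the mixture distribution.

M = 0.5 × (3/7, 4/7) + 0.5 × (1/3, 2/3) = (8/21, 13/21)

D_KL(P||M) = 0.0068 bits
D_KL(Q||M) = 0.0071 bits

JSD(P||Q) = 0.5 × 0.0068 + 0.5 × 0.0071 = 0.0069 bits

Unlike KL divergence, JSD is symmetric and bounded: 0 ≤ JSD ≤ log(2).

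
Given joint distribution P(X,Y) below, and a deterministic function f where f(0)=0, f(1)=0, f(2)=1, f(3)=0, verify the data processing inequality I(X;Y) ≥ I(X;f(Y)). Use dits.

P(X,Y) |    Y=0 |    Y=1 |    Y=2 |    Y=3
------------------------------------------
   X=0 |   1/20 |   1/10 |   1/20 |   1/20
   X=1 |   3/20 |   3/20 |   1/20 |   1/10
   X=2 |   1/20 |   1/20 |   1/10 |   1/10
I(X;Y) = 0.0236, I(X;f(Y)) = 0.0119, inequality holds: 0.0236 ≥ 0.0119

Data Processing Inequality: For any Markov chain X → Y → Z, we have I(X;Y) ≥ I(X;Z).

Here Z = f(Y) is a deterministic function of Y, forming X → Y → Z.

Original I(X;Y) = 0.0236 dits

After applying f:
P(X,Z) where Z=f(Y):
- P(X,Z=0) = P(X,Y=0) + P(X,Y=1) + P(X,Y=3)
- P(X,Z=1) = P(X,Y=2)

I(X;Z) = I(X;f(Y)) = 0.0119 dits

Verification: 0.0236 ≥ 0.0119 ✓

Information cannot be created by processing; the function f can only lose information about X.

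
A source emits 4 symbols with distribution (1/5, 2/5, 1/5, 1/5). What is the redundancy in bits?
0.0781 bits

Redundancy measures how far a source is from maximum entropy:
R = H_max - H(X)

Maximum entropy for 4 symbols: H_max = log_2(4) = 2.0000 bits
Actual entropy: H(X) = 1.9219 bits
Redundancy: R = 2.0000 - 1.9219 = 0.0781 bits

This redundancy represents potential for compression: the source could be compressed by 0.0781 bits per symbol.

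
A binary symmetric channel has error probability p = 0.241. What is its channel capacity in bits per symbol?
0.2033 bits

For a binary symmetric channel (BSC) with error probability p:
Capacity C = 1 - H(p) bits per symbol

where H(p) = -p log₂(p) - (1-p) log₂(1-p) is the binary entropy function.

H(0.241) = 0.7967 bits
C = 1 - 0.7967 = 0.2033 bits per symbol

This means we can reliably transmit up to 0.2033 bits of information per channel use.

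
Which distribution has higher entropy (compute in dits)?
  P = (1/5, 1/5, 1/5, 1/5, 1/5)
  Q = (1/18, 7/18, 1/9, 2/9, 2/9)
P

Computing entropies in dits:
H(P) = 0.6990
H(Q) = 0.6256

Distribution P has higher entropy.

Intuition: The distribution closer to uniform (more spread out) has higher entropy.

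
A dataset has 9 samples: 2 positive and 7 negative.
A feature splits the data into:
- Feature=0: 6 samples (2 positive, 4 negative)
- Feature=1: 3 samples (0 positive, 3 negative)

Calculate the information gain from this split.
0.1520 bits

Information Gain = H(Y) - H(Y|Feature)

Before split:
P(positive) = 2/9 = 0.2222
H(Y) = 0.7642 bits

After split:
Feature=0: H = 0.9183 bits (weight = 6/9)
Feature=1: H = 0.0000 bits (weight = 3/9)
H(Y|Feature) = (6/9)×0.9183 + (3/9)×0.0000 = 0.6122 bits

Information Gain = 0.7642 - 0.6122 = 0.1520 bits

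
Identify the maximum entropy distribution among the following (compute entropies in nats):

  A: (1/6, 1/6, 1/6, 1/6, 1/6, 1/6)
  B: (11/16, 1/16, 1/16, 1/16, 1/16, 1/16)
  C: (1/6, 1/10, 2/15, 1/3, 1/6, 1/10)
A

For a discrete distribution over n outcomes, entropy is maximized by the uniform distribution.

Computing entropies:
H(A) = 1.7918 nats
H(B) = 1.1240 nats
H(C) = 1.6926 nats

The uniform distribution (where all probabilities equal 1/6) achieves the maximum entropy of log_e(6) = 1.7918 nats.

Distribution A has the highest entropy.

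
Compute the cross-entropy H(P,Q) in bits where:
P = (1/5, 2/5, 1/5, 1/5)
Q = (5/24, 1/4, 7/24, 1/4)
2.0081 bits

Cross-entropy: H(P,Q) = -Σ p(x) log q(x)

Alternatively: H(P,Q) = H(P) + D_KL(P||Q)
H(P) = 1.9219 bits
D_KL(P||Q) = 0.0862 bits

H(P,Q) = 1.9219 + 0.0862 = 2.0081 bits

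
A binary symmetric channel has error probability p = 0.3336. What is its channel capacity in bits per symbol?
0.0814 bits

For a binary symmetric channel (BSC) with error probability p:
Capacity C = 1 - H(p) bits per symbol

where H(p) = -p log₂(p) - (1-p) log₂(1-p) is the binary entropy function.

H(0.3336) = 0.9186 bits
C = 1 - 0.9186 = 0.0814 bits per symbol

This means we can reliably transmit up to 0.0814 bits of information per channel use.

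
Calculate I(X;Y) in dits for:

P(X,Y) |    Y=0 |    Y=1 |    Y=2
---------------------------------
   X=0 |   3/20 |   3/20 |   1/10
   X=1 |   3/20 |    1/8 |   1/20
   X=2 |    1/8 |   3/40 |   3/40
0.0049 dits

Mutual information: I(X;Y) = H(X) + H(Y) - H(X,Y)

Marginals:
P(X) = (2/5, 13/40, 11/40), H(X) = 0.4720 dits
P(Y) = (17/40, 7/20, 9/40), H(Y) = 0.4633 dits

Joint entropy: H(X,Y) = 0.9303 dits

I(X;Y) = 0.4720 + 0.4633 - 0.9303 = 0.0049 dits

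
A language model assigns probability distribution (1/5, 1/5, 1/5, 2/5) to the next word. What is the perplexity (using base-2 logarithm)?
3.7893

Perplexity is 2^H (or exp(H) for natural log).

First, H = -Σ p log p = 1.9219 bits
Perplexity = 2^1.9219 = 3.7893

Interpretation: The model's uncertainty is equivalent to choosing uniformly among 3.8 options.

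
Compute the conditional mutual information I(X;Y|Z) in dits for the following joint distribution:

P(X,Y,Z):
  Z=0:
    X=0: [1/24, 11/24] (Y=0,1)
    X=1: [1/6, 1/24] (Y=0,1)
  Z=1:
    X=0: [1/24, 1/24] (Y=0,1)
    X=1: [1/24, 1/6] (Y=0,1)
0.0842 dits

Conditional mutual information: I(X;Y|Z) = H(X|Z) + H(Y|Z) - H(X,Y|Z)

H(Z) = 0.2622
H(X,Z) = 0.5243 → H(X|Z) = 0.2621
H(Y,Z) = 0.5243 → H(Y|Z) = 0.2621
H(X,Y,Z) = 0.7022 → H(X,Y|Z) = 0.4401

I(X;Y|Z) = 0.2621 + 0.2621 - 0.4401 = 0.0842 dits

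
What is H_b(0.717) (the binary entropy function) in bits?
0.8595 bits

The binary entropy function is:
H(p) = -p log(p) - (1-p) log(1-p)

H(0.717) = -0.717 × log_2(0.717) - 0.283 × log_2(0.283)
H(0.717) = 0.8595 bits

Note: Binary entropy is maximized at p=0.5 (H=1 bit) and minimized at p=0 or p=1 (H=0).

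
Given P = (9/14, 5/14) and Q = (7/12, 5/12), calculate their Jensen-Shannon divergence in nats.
0.0019 nats

Jensen-Shannon divergence is:
JSD(P||Q) = 0.5 × D_KL(P||M) + 0.5 × D_KL(Q||M)
where M = 0.5 × (P + Q) is the mixture distribution.

M = 0.5 × (9/14, 5/14) + 0.5 × (7/12, 5/12) = (0.613095, 0.386905)

D_KL(P||M) = 0.0019 nats
D_KL(Q||M) = 0.0019 nats

JSD(P||Q) = 0.5 × 0.0019 + 0.5 × 0.0019 = 0.0019 nats

Unlike KL divergence, JSD is symmetric and bounded: 0 ≤ JSD ≤ log(2).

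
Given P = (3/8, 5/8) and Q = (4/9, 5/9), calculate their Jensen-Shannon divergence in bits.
0.0036 bits

Jensen-Shannon divergence is:
JSD(P||Q) = 0.5 × D_KL(P||M) + 0.5 × D_KL(Q||M)
where M = 0.5 × (P + Q) is the mixture distribution.

M = 0.5 × (3/8, 5/8) + 0.5 × (4/9, 5/9) = (0.409722, 0.590278)

D_KL(P||M) = 0.0036 bits
D_KL(Q||M) = 0.0036 bits

JSD(P||Q) = 0.5 × 0.0036 + 0.5 × 0.0036 = 0.0036 bits

Unlike KL divergence, JSD is symmetric and bounded: 0 ≤ JSD ≤ log(2).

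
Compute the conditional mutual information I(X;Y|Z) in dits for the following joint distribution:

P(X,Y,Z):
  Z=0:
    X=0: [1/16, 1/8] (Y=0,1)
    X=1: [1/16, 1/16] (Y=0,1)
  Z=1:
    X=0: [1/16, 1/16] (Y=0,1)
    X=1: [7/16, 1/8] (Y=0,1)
0.0098 dits

Conditional mutual information: I(X;Y|Z) = H(X|Z) + H(Y|Z) - H(X,Y|Z)

H(Z) = 0.2697
H(X,Z) = 0.5026 → H(X|Z) = 0.2329
H(Y,Z) = 0.5360 → H(Y|Z) = 0.2663
H(X,Y,Z) = 0.7591 → H(X,Y|Z) = 0.4894

I(X;Y|Z) = 0.2329 + 0.2663 - 0.4894 = 0.0098 dits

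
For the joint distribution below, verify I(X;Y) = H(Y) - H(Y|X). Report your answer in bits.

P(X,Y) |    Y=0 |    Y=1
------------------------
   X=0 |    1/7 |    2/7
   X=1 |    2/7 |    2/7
I(X;Y) = 0.0202 bits

Mutual information has multiple equivalent forms:
- I(X;Y) = H(X) - H(X|Y)
- I(X;Y) = H(Y) - H(Y|X)
- I(X;Y) = H(X) + H(Y) - H(X,Y)

Computing all quantities:
H(X) = 0.9852, H(Y) = 0.9852, H(X,Y) = 1.9502
H(X|Y) = 0.9650, H(Y|X) = 0.9650

Verification:
H(X) - H(X|Y) = 0.9852 - 0.9650 = 0.0202
H(Y) - H(Y|X) = 0.9852 - 0.9650 = 0.0202
H(X) + H(Y) - H(X,Y) = 0.9852 + 0.9852 - 1.9502 = 0.0202

All forms give I(X;Y) = 0.0202 bits. ✓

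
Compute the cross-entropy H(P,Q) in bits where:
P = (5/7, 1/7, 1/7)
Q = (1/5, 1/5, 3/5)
2.0955 bits

Cross-entropy: H(P,Q) = -Σ p(x) log q(x)

Alternatively: H(P,Q) = H(P) + D_KL(P||Q)
H(P) = 1.1488 bits
D_KL(P||Q) = 0.9467 bits

H(P,Q) = 1.1488 + 0.9467 = 2.0955 bits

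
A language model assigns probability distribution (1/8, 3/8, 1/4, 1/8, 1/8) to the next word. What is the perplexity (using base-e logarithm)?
4.4557

Perplexity is e^H (or exp(H) for natural log).

First, H = -Σ p log p = 1.4942 nats
Perplexity = e^1.4942 = 4.4557

Interpretation: The model's uncertainty is equivalent to choosing uniformly among 4.5 options.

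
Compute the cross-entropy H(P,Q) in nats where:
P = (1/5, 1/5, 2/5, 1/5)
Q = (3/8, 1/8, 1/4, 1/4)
1.4438 nats

Cross-entropy: H(P,Q) = -Σ p(x) log q(x)

Alternatively: H(P,Q) = H(P) + D_KL(P||Q)
H(P) = 1.3322 nats
D_KL(P||Q) = 0.1117 nats

H(P,Q) = 1.3322 + 0.1117 = 1.4438 nats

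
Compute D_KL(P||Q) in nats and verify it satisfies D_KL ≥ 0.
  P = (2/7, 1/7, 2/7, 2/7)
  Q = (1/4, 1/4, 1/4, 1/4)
0.0345 nats

KL divergence satisfies the Gibbs inequality: D_KL(P||Q) ≥ 0 for all distributions P, Q.

D_KL(P||Q) = Σ p(x) log(p(x)/q(x))
Term by term:
  x=0: 2/7 × log_e[(2/7)/(1/4)] = 0.0382
  x=1: 1/7 × log_e[(1/7)/(1/4)] = -0.0799
  x=2: 2/7 × log_e[(2/7)/(1/4)] = 0.0382
  x=3: 2/7 × log_e[(2/7)/(1/4)] = 0.0382
D_KL(P||Q) = 0.0345 nats

D_KL(P||Q) = 0.0345 ≥ 0 ✓

This non-negativity is a fundamental property: relative entropy cannot be negative because it measures how different Q is from P.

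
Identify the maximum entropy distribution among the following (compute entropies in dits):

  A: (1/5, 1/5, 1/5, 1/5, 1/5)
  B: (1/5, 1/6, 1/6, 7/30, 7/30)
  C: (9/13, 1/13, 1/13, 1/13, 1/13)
A

For a discrete distribution over n outcomes, entropy is maximized by the uniform distribution.

Computing entropies:
H(A) = 0.6990 dits
H(B) = 0.6941 dits
H(C) = 0.4533 dits

The uniform distribution (where all probabilities equal 1/5) achieves the maximum entropy of log_10(5) = 0.6990 dits.

Distribution A has the highest entropy.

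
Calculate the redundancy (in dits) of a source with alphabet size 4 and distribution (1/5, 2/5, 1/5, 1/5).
0.0235 dits

Redundancy measures how far a source is from maximum entropy:
R = H_max - H(X)

Maximum entropy for 4 symbols: H_max = log_10(4) = 0.6021 dits
Actual entropy: H(X) = 0.5786 dits
Redundancy: R = 0.6021 - 0.5786 = 0.0235 dits

This redundancy represents potential for compression: the source could be compressed by 0.0235 dits per symbol.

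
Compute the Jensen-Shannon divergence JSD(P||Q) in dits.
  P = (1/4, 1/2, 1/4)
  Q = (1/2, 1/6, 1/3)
0.0295 dits

Jensen-Shannon divergence is:
JSD(P||Q) = 0.5 × D_KL(P||M) + 0.5 × D_KL(Q||M)
where M = 0.5 × (P + Q) is the mixture distribution.

M = 0.5 × (1/4, 1/2, 1/4) + 0.5 × (1/2, 1/6, 1/3) = (3/8, 1/3, 7/24)

D_KL(P||M) = 0.0273 dits
D_KL(Q||M) = 0.0316 dits

JSD(P||Q) = 0.5 × 0.0273 + 0.5 × 0.0316 = 0.0295 dits

Unlike KL divergence, JSD is symmetric and bounded: 0 ≤ JSD ≤ log(2).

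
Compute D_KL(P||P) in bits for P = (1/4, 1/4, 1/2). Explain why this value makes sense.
0.0000 bits

KL divergence satisfies the Gibbs inequality: D_KL(P||Q) ≥ 0 for all distributions P, Q.

D_KL(P||Q) = Σ p(x) log(p(x)/q(x))
Each term is p(x) × log_2(p(x)/p(x)) = p(x) × log_2(1) = 0, so the sum is 0.
D_KL(P||Q) = 0.0000 bits

When P = Q, the KL divergence is exactly 0, as there is no 'divergence' between identical distributions.

This non-negativity is a fundamental property: relative entropy cannot be negative because it measures how different Q is from P.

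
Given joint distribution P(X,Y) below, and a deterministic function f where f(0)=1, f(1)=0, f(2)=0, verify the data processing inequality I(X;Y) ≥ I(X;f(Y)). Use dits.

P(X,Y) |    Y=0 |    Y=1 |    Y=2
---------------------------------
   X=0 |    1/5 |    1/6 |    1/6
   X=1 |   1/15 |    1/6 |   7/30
I(X;Y) = 0.0166, I(X;f(Y)) = 0.0155, inequality holds: 0.0166 ≥ 0.0155

Data Processing Inequality: For any Markov chain X → Y → Z, we have I(X;Y) ≥ I(X;Z).

Here Z = f(Y) is a deterministic function of Y, forming X → Y → Z.

Original I(X;Y) = 0.0166 dits

After applying f:
P(X,Z) where Z=f(Y):
- P(X,Z=0) = P(X,Y=1) + P(X,Y=2)
- P(X,Z=1) = P(X,Y=0)

I(X;Z) = I(X;f(Y)) = 0.0155 dits

Verification: 0.0166 ≥ 0.0155 ✓

Information cannot be created by processing; the function f can only lose information about X.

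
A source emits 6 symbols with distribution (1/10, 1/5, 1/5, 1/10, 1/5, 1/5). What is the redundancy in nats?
0.0437 nats

Redundancy measures how far a source is from maximum entropy:
R = H_max - H(X)

Maximum entropy for 6 symbols: H_max = log_e(6) = 1.7918 nats
Actual entropy: H(X) = 1.7481 nats
Redundancy: R = 1.7918 - 1.7481 = 0.0437 nats

This redundancy represents potential for compression: the source could be compressed by 0.0437 nats per symbol.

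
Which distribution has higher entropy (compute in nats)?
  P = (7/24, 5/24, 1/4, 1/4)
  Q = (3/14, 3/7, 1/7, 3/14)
P

Computing entropies in nats:
H(P) = 1.3793
H(Q) = 1.3013

Distribution P has higher entropy.

Intuition: The distribution closer to uniform (more spread out) has higher entropy.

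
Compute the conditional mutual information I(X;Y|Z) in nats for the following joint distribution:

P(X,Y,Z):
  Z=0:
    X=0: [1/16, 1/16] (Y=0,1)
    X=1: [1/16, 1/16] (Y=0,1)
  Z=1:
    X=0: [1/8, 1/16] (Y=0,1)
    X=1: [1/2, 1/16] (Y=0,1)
0.0224 nats

Conditional mutual information: I(X;Y|Z) = H(X|Z) + H(Y|Z) - H(X,Y|Z)

H(Z) = 0.5623
H(X,Z) = 1.1574 → H(X|Z) = 0.5950
H(Y,Z) = 1.0735 → H(Y|Z) = 0.5112
H(X,Y,Z) = 1.6462 → H(X,Y|Z) = 1.0839

I(X;Y|Z) = 0.5950 + 0.5112 - 1.0839 = 0.0224 nats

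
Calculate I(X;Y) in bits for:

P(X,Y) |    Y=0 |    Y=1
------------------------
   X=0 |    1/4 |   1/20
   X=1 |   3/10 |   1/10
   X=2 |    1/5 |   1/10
0.0163 bits

Mutual information: I(X;Y) = H(X) + H(Y) - H(X,Y)

Marginals:
P(X) = (3/10, 2/5, 3/10), H(X) = 1.5710 bits
P(Y) = (3/4, 1/4), H(Y) = 0.8113 bits

Joint entropy: H(X,Y) = 2.3660 bits

I(X;Y) = 1.5710 + 0.8113 - 2.3660 = 0.0163 bits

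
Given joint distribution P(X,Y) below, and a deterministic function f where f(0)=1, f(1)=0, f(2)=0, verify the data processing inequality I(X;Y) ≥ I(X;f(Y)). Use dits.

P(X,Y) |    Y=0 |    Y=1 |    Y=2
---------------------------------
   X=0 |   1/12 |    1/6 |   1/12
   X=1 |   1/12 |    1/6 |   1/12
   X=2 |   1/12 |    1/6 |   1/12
I(X;Y) = 0.0000, I(X;f(Y)) = 0.0000, inequality holds: 0.0000 ≥ 0.0000

Data Processing Inequality: For any Markov chain X → Y → Z, we have I(X;Y) ≥ I(X;Z).

Here Z = f(Y) is a deterministic function of Y, forming X → Y → Z.

Original I(X;Y) = 0.0000 dits

After applying f:
P(X,Z) where Z=f(Y):
- P(X,Z=0) = P(X,Y=1) + P(X,Y=2)
- P(X,Z=1) = P(X,Y=0)

I(X;Z) = I(X;f(Y)) = 0.0000 dits

Verification: 0.0000 ≥ 0.0000 ✓

Information cannot be created by processing; the function f can only lose information about X.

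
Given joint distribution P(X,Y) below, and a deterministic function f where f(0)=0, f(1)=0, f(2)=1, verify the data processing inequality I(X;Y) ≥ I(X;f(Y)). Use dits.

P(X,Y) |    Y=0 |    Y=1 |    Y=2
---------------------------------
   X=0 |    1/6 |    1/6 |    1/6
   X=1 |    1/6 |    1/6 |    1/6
I(X;Y) = 0.0000, I(X;f(Y)) = 0.0000, inequality holds: 0.0000 ≥ 0.0000

Data Processing Inequality: For any Markov chain X → Y → Z, we have I(X;Y) ≥ I(X;Z).

Here Z = f(Y) is a deterministic function of Y, forming X → Y → Z.

Original I(X;Y) = 0.0000 dits

After applying f:
P(X,Z) where Z=f(Y):
- P(X,Z=0) = P(X,Y=0) + P(X,Y=1)
- P(X,Z=1) = P(X,Y=2)

I(X;Z) = I(X;f(Y)) = 0.0000 dits

Verification: 0.0000 ≥ 0.0000 ✓

Information cannot be created by processing; the function f can only lose information about X.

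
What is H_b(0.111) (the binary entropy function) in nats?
0.3486 nats

The binary entropy function is:
H(p) = -p log(p) - (1-p) log(1-p)

H(0.111) = -0.111 × log_e(0.111) - 0.889 × log_e(0.889)
H(0.111) = 0.3486 nats

Note: Binary entropy is maximized at p=0.5 (H=1 bit) and minimized at p=0 or p=1 (H=0).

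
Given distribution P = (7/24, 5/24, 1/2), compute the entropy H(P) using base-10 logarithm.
0.4485 dits

Shannon entropy is H(X) = -Σ p(x) log p(x).

For P = (7/24, 5/24, 1/2):
H = -7/24 × log_10(7/24) -5/24 × log_10(5/24) -1/2 × log_10(1/2)
H = 0.4485 dits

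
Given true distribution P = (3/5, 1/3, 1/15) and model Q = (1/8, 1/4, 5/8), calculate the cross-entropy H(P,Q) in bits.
2.5119 bits

Cross-entropy: H(P,Q) = -Σ p(x) log q(x)

Alternatively: H(P,Q) = H(P) + D_KL(P||Q)
H(P) = 1.2310 bits
D_KL(P||Q) = 1.2809 bits

H(P,Q) = 1.2310 + 1.2809 = 2.5119 bits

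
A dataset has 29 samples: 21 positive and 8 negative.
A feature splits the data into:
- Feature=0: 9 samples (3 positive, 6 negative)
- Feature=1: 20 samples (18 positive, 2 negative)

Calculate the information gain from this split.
0.2413 bits

Information Gain = H(Y) - H(Y|Feature)

Before split:
P(positive) = 21/29 = 0.7241
H(Y) = 0.8498 bits

After split:
Feature=0: H = 0.9183 bits (weight = 9/29)
Feature=1: H = 0.4690 bits (weight = 20/29)
H(Y|Feature) = (9/29)×0.9183 + (20/29)×0.4690 = 0.6084 bits

Information Gain = 0.8498 - 0.6084 = 0.2413 bits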